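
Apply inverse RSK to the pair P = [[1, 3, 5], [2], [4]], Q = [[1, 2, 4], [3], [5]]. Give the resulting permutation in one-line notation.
Reverse RSK: for i = n, n-1, ..., 1, locate i in Q, remove the corresponding corner cell from P, and reverse-bump its entry up through P; the value ejected from row 1 is w(i).

So w = 2 4 3 5 1.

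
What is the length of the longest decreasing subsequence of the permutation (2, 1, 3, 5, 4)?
2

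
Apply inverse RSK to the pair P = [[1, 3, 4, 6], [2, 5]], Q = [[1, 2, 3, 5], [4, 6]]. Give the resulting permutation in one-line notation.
Reverse the RSK construction: for i from n down to 1, find the cell of Q containing i, remove the entry at that cell from P, and reverse-bump it up through P; the value ejected from row 1 is w(i).

Step i=6: Q has 6 at row 2, column 2; remove 5 from row 2 of P and reverse-bump: 5 enters row 1 and ejects 4. So w(6) = 4. P is now [[1, 3, 5, 6], [2]].
Step i=5: Q has 5 at row 1, column 4; remove that cell from P, ejecting 6. So w(5) = 6. P is now [[1, 3, 5], [2]].
Step i=4: Q has 4 at row 2, column 1; remove 2 from row 2 of P and reverse-bump: 2 enters row 1 and ejects 1. So w(4) = 1. P is now [[2, 3, 5]].
Step i=3: Q has 3 at row 1, column 3; remove that cell from P, ejecting 5. So w(3) = 5. P is now [[2, 3]].
Step i=2: Q has 2 at row 1, column 2; remove that cell from P, ejecting 3. So w(2) = 3. P is now [[2]].
Step i=1: Q has 1 at row 1, column 1; remove that cell from P, ejecting 2. So w(1) = 2. P is now [].

So w = 2 3 5 1 6 4.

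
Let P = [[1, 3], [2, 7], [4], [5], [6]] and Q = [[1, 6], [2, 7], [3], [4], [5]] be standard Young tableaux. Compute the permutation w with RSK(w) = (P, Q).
Reverse RSK: for i = n, n-1, ..., 1, locate i in Q, remove the corresponding corner cell from P, and reverse-bump its entry up through P; the value ejected from row 1 is w(i).

So w = 6 5 4 2 1 7 3.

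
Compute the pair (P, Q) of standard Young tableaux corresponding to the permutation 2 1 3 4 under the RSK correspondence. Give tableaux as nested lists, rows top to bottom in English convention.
P = [[1, 3, 4], [2]], Q = [[1, 3, 4], [2]]

Insert each entry of the permutation into P by Schensted row insertion, recording in Q the position of each new cell.

Insert 2: appended to row 1. P = [[2]], Q = [[1]].
Insert 1: 1 bumps 2 from row 1; 2 starts row 2. P = [[1], [2]], Q = [[1], [2]].
Insert 3: appended to row 1. P = [[1, 3], [2]], Q = [[1, 3], [2]].
Insert 4: appended to row 1. P = [[1, 3, 4], [2]], Q = [[1, 3, 4], [2]].

So P = [[1, 3, 4], [2]], Q = [[1, 3, 4], [2]].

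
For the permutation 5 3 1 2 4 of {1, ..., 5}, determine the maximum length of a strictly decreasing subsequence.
3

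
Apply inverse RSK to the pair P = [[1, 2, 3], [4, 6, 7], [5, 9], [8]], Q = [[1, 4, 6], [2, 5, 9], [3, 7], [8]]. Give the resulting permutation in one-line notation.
8 5 1 9 6 7 4 2 3

Reverse the RSK construction: for i from n down to 1, find the cell of Q containing i, remove the entry at that cell from P, and reverse-bump it up through P; the value ejected from row 1 is w(i).

Step i=9: Q has 9 at row 2, column 3; remove 7 from row 2 of P and reverse-bump: 7 enters row 1 and ejects 3. So w(9) = 3. P is now [[1, 2, 7], [4, 6], [5, 9], [8]].
Step i=8: Q has 8 at row 4, column 1; remove 8 from row 4 of P and reverse-bump: 8 enters row 3 and ejects 5; 5 enters row 2 and ejects 4; 4 enters row 1 and ejects 2. So w(8) = 2. P is now [[1, 4, 7], [5, 6], [8, 9]].
Step i=7: Q has 7 at row 3, column 2; remove 9 from row 3 of P and reverse-bump: 9 enters row 2 and ejects 6; 6 enters row 1 and ejects 4. So w(7) = 4. P is now [[1, 6, 7], [5, 9], [8]].
Step i=6: Q has 6 at row 1, column 3; remove that cell from P, ejecting 7. So w(6) = 7. P is now [[1, 6], [5, 9], [8]].
Step i=5: Q has 5 at row 2, column 2; remove 9 from row 2 of P and reverse-bump: 9 enters row 1 and ejects 6. So w(5) = 6. P is now [[1, 9], [5], [8]].
Step i=4: Q has 4 at row 1, column 2; remove that cell from P, ejecting 9. So w(4) = 9. P is now [[1], [5], [8]].
Step i=3: Q has 3 at row 3, column 1; remove 8 from row 3 of P and reverse-bump: 8 enters row 2 and ejects 5; 5 enters row 1 and ejects 1. So w(3) = 1. P is now [[5], [8]].
Step i=2: Q has 2 at row 2, column 1; remove 8 from row 2 of P and reverse-bump: 8 enters row 1 and ejects 5. So w(2) = 5. P is now [[8]].
Step i=1: Q has 1 at row 1, column 1; remove that cell from P, ejecting 8. So w(1) = 8. P is now [].

So w = 8 5 1 9 6 7 4 2 3.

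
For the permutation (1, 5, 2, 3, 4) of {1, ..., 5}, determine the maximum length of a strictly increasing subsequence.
4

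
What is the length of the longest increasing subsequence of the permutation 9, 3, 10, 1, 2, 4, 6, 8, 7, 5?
5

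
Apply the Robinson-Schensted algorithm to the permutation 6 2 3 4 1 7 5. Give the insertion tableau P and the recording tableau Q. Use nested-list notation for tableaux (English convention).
P = [[1, 3, 4, 5], [2, 7], [6]], Q = [[1, 3, 4, 6], [2, 7], [5]]

Insert each entry of the permutation into P by Schensted row insertion, recording in Q the position of each new cell.

Insert 6: appended to row 1. P = [[6]].
Insert 2: 2 bumps 6 from row 1; 6 starts row 2. P = [[2], [6]].
Insert 3: appended to row 1. P = [[2, 3], [6]].
Insert 4: appended to row 1. P = [[2, 3, 4], [6]].
Insert 1: 1 bumps 2 from row 1; 2 bumps 6 from row 2; 6 starts row 3. P = [[1, 3, 4], [2], [6]].
Insert 7: appended to row 1. P = [[1, 3, 4, 7], [2], [6]].
Insert 5: 5 bumps 7 from row 1; 7 appends to row 2. P = [[1, 3, 4, 5], [2, 7], [6]].

So P = [[1, 3, 4, 5], [2, 7], [6]], Q = [[1, 3, 4, 6], [2, 7], [5]].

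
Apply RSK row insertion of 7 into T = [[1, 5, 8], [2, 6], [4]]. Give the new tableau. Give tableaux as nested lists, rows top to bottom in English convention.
In row 1, 7 replaces 8 (the leftmost entry greater than 7); 8 is bumped to row 2. 8 is appended to row 2. The new tableau is [[1, 5, 7], [2, 6, 8], [4]].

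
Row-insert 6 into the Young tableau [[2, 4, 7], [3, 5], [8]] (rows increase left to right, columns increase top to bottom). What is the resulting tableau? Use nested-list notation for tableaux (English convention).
In row 1, 6 replaces 7 (the leftmost entry greater than 6); 7 is bumped to row 2. 7 is appended to row 2. The new tableau is [[2, 4, 6], [3, 5, 7], [8]].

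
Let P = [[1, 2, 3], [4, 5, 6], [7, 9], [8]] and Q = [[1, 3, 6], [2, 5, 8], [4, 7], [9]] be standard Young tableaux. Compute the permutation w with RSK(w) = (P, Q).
Reverse the RSK construction: for i from n down to 1, find the cell of Q containing i, remove the entry at that cell from P, and reverse-bump it up through P; the value ejected from row 1 is w(i).

Step i=9: Q has 9 at row 4, column 1; remove 8 from row 4 of P and reverse-bump: 8 enters row 3 and ejects 7; 7 enters row 2 and ejects 6; 6 enters row 1 and ejects 3. So w(9) = 3. P is now [[1, 2, 6], [4, 5, 7], [8, 9]].
Step i=8: Q has 8 at row 2, column 3; remove 7 from row 2 of P and reverse-bump: 7 enters row 1 and ejects 6. So w(8) = 6. P is now [[1, 2, 7], [4, 5], [8, 9]].
Step i=7: Q has 7 at row 3, column 2; remove 9 from row 3 of P and reverse-bump: 9 enters row 2 and ejects 5; 5 enters row 1 and ejects 2. So w(7) = 2. P is now [[1, 5, 7], [4, 9], [8]].
Step i=6: Q has 6 at row 1, column 3; remove that cell from P, ejecting 7. So w(6) = 7. P is now [[1, 5], [4, 9], [8]].
Step i=5: Q has 5 at row 2, column 2; remove 9 from row 2 of P and reverse-bump: 9 enters row 1 and ejects 5. So w(5) = 5. P is now [[1, 9], [4], [8]].
Step i=4: Q has 4 at row 3, column 1; remove 8 from row 3 of P and reverse-bump: 8 enters row 2 and ejects 4; 4 enters row 1 and ejects 1. So w(4) = 1. P is now [[4, 9], [8]].
Step i=3: Q has 3 at row 1, column 2; remove that cell from P, ejecting 9. So w(3) = 9. P is now [[4], [8]].
Step i=2: Q has 2 at row 2, column 1; remove 8 from row 2 of P and reverse-bump: 8 enters row 1 and ejects 4. So w(2) = 4. P is now [[8]].
Step i=1: Q has 1 at row 1, column 1; remove that cell from P, ejecting 8. So w(1) = 8. P is now [].

So w = 8 4 9 1 5 7 2 6 3.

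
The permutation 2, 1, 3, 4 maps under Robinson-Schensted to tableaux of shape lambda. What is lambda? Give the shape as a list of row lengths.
[3, 1]

RSK row insertion gives P = [[1, 3, 4], [2]], which has shape [3, 1].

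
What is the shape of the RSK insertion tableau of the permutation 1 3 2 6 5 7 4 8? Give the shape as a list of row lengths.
Row-insert each entry into an empty tableau.

After inserting 1: P = [[1]].
After inserting 3: P = [[1, 3]].
After inserting 2: P = [[1, 2], [3]].
After inserting 6: P = [[1, 2, 6], [3]].
After inserting 5: P = [[1, 2, 5], [3, 6]].
After inserting 7: P = [[1, 2, 5, 7], [3, 6]].
After inserting 4: P = [[1, 2, 4, 7], [3, 5], [6]].
After inserting 8: P = [[1, 2, 4, 7, 8], [3, 5], [6]].

The final insertion tableau P = [[1, 2, 4, 7, 8], [3, 5], [6]] has shape [5, 2, 1].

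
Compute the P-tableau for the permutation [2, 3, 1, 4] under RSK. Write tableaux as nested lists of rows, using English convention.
After inserting 2: P = [[2]].
After inserting 3: P = [[2, 3]].
After inserting 1: P = [[1, 3], [2]].
After inserting 4: P = [[1, 3, 4], [2]].

So P = [[1, 3, 4], [2]].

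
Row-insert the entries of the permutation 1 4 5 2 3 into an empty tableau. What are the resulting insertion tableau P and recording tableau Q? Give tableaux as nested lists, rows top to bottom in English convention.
P = [[1, 2, 3], [4, 5]], Q = [[1, 2, 3], [4, 5]]

Insert each entry of the permutation into P by Schensted row insertion, recording in Q the position of each new cell.

After inserting 1: P = [[1]].
After inserting 4: P = [[1, 4]].
After inserting 5: P = [[1, 4, 5]].
After inserting 2: P = [[1, 2, 5], [4]].
After inserting 3: P = [[1, 2, 3], [4, 5]].

So P = [[1, 2, 3], [4, 5]], Q = [[1, 2, 3], [4, 5]].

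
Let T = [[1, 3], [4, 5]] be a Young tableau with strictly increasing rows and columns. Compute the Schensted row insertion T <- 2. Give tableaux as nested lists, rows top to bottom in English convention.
In row 1, 2 replaces 3 (the leftmost entry greater than 2); 3 is bumped to row 2. In row 2, 3 replaces 4 (the leftmost entry greater than 3); 4 is bumped to row 3. 4 starts a new row 3. The new tableau is [[1, 2], [3, 5], [4]].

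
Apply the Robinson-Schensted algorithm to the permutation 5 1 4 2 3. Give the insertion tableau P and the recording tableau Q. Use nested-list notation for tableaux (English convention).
Insert each entry of the permutation into P by Schensted row insertion, recording in Q the position of each new cell.

Insert 5: appended to row 1. P = [[5]].
Insert 1: 1 bumps 5 from row 1; 5 starts row 2. P = [[1], [5]].
Insert 4: appended to row 1. P = [[1, 4], [5]].
Insert 2: 2 bumps 4 from row 1; 4 bumps 5 from row 2; 5 starts row 3. P = [[1, 2], [4], [5]].
Insert 3: appended to row 1. P = [[1, 2, 3], [4], [5]].

So P = [[1, 2, 3], [4], [5]], Q = [[1, 3, 5], [2], [4]].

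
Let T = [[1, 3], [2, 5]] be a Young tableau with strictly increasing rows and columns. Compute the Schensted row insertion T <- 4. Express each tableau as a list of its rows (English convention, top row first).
[[1, 3, 4], [2, 5]]

4 is larger than every entry of row 1, so it is appended to row 1. The new tableau is [[1, 3, 4], [2, 5]].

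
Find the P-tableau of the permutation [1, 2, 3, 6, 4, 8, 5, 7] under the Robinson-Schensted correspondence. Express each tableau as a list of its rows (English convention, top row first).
Insert 1: appended to row 1. P = [[1]].
Insert 2: appended to row 1. P = [[1, 2]].
Insert 3: appended to row 1. P = [[1, 2, 3]].
Insert 6: appended to row 1. P = [[1, 2, 3, 6]].
Insert 4: 4 bumps 6 from row 1; 6 starts row 2. P = [[1, 2, 3, 4], [6]].
Insert 8: appended to row 1. P = [[1, 2, 3, 4, 8], [6]].
Insert 5: 5 bumps 8 from row 1; 8 appends to row 2. P = [[1, 2, 3, 4, 5], [6, 8]].
Insert 7: appended to row 1. P = [[1, 2, 3, 4, 5, 7], [6, 8]].

So P = [[1, 2, 3, 4, 5, 7], [6, 8]].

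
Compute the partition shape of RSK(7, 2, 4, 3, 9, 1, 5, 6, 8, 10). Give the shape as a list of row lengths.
[6, 2, 1, 1]

Row-insert each entry into an empty tableau.

After inserting 7: P = [[7]].
After inserting 2: P = [[2], [7]].
After inserting 4: P = [[2, 4], [7]].
After inserting 3: P = [[2, 3], [4], [7]].
After inserting 9: P = [[2, 3, 9], [4], [7]].
After inserting 1: P = [[1, 3, 9], [2], [4], [7]].
After inserting 5: P = [[1, 3, 5], [2, 9], [4], [7]].
After inserting 6: P = [[1, 3, 5, 6], [2, 9], [4], [7]].
After inserting 8: P = [[1, 3, 5, 6, 8], [2, 9], [4], [7]].
After inserting 10: P = [[1, 3, 5, 6, 8, 10], [2, 9], [4], [7]].

The final insertion tableau P = [[1, 3, 5, 6, 8, 10], [2, 9], [4], [7]] has shape [6, 2, 1, 1].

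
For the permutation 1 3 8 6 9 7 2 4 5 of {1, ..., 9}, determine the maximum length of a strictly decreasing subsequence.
3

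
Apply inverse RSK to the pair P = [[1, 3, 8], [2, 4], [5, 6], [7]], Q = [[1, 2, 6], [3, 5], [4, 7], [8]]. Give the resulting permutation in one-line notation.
5 7 2 1 6 8 4 3

Reverse the RSK construction: for i from n down to 1, find the cell of Q containing i, remove the entry at that cell from P, and reverse-bump it up through P; the value ejected from row 1 is w(i).

Step i=8: Q has 8 at row 4, column 1; remove 7 from row 4 of P and reverse-bump: 7 enters row 3 and ejects 6; 6 enters row 2 and ejects 4; 4 enters row 1 and ejects 3. So w(8) = 3. P is now [[1, 4, 8], [2, 6], [5, 7]].
Step i=7: Q has 7 at row 3, column 2; remove 7 from row 3 of P and reverse-bump: 7 enters row 2 and ejects 6; 6 enters row 1 and ejects 4. So w(7) = 4. P is now [[1, 6, 8], [2, 7], [5]].
Step i=6: Q has 6 at row 1, column 3; remove that cell from P, ejecting 8. So w(6) = 8. P is now [[1, 6], [2, 7], [5]].
Step i=5: Q has 5 at row 2, column 2; remove 7 from row 2 of P and reverse-bump: 7 enters row 1 and ejects 6. So w(5) = 6. P is now [[1, 7], [2], [5]].
Step i=4: Q has 4 at row 3, column 1; remove 5 from row 3 of P and reverse-bump: 5 enters row 2 and ejects 2; 2 enters row 1 and ejects 1. So w(4) = 1. P is now [[2, 7], [5]].
Step i=3: Q has 3 at row 2, column 1; remove 5 from row 2 of P and reverse-bump: 5 enters row 1 and ejects 2. So w(3) = 2. P is now [[5, 7]].
Step i=2: Q has 2 at row 1, column 2; remove that cell from P, ejecting 7. So w(2) = 7. P is now [[5]].
Step i=1: Q has 1 at row 1, column 1; remove that cell from P, ejecting 5. So w(1) = 5. P is now [].

So w = 5 7 2 1 6 8 4 3.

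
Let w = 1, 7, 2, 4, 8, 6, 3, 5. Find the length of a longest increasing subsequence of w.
4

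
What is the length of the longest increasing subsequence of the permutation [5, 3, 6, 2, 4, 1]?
2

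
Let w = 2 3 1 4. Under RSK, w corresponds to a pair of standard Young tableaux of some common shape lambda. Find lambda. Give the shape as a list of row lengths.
Row-insert each entry into an empty tableau.

After inserting 2: P = [[2]].
After inserting 3: P = [[2, 3]].
After inserting 1: P = [[1, 3], [2]].
After inserting 4: P = [[1, 3, 4], [2]].

The final insertion tableau P = [[1, 3, 4], [2]] has shape [3, 1].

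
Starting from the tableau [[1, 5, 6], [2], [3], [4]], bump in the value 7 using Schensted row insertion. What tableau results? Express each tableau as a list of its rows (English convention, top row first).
7 is larger than every entry of row 1, so it is appended to row 1. The new tableau is [[1, 5, 6, 7], [2], [3], [4]].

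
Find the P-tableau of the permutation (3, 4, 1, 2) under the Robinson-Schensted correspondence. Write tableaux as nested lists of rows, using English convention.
Insert 3: appended to row 1. P = [[3]].
Insert 4: appended to row 1. P = [[3, 4]].
Insert 1: 1 bumps 3 from row 1; 3 starts row 2. P = [[1, 4], [3]].
Insert 2: 2 bumps 4 from row 1; 4 appends to row 2. P = [[1, 2], [3, 4]].

So P = [[1, 2], [3, 4]].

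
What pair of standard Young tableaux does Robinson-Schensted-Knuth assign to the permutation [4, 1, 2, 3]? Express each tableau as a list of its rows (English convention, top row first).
Insert each entry of the permutation into P by Schensted row insertion, recording in Q the position of each new cell.

Insert 4: appended to row 1. P = [[4]].
Insert 1: 1 bumps 4 from row 1; 4 starts row 2. P = [[1], [4]].
Insert 2: appended to row 1. P = [[1, 2], [4]].
Insert 3: appended to row 1. P = [[1, 2, 3], [4]].

So P = [[1, 2, 3], [4]], Q = [[1, 3, 4], [2]].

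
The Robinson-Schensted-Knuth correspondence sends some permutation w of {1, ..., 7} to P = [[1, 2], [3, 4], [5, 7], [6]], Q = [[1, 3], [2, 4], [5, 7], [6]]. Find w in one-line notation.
6 3 7 5 4 1 2

Reverse the RSK construction: for i from n down to 1, find the cell of Q containing i, remove the entry at that cell from P, and reverse-bump it up through P; the value ejected from row 1 is w(i).

Step i=7: Q has 7 at row 3, column 2; remove 7 from row 3 of P and reverse-bump: 7 enters row 2 and ejects 4; 4 enters row 1 and ejects 2. So w(7) = 2. P is now [[1, 4], [3, 7], [5], [6]].
Step i=6: Q has 6 at row 4, column 1; remove 6 from row 4 of P and reverse-bump: 6 enters row 3 and ejects 5; 5 enters row 2 and ejects 3; 3 enters row 1 and ejects 1. So w(6) = 1. P is now [[3, 4], [5, 7], [6]].
Step i=5: Q has 5 at row 3, column 1; remove 6 from row 3 of P and reverse-bump: 6 enters row 2 and ejects 5; 5 enters row 1 and ejects 4. So w(5) = 4. P is now [[3, 5], [6, 7]].
Step i=4: Q has 4 at row 2, column 2; remove 7 from row 2 of P and reverse-bump: 7 enters row 1 and ejects 5. So w(4) = 5. P is now [[3, 7], [6]].
Step i=3: Q has 3 at row 1, column 2; remove that cell from P, ejecting 7. So w(3) = 7. P is now [[3], [6]].
Step i=2: Q has 2 at row 2, column 1; remove 6 from row 2 of P and reverse-bump: 6 enters row 1 and ejects 3. So w(2) = 3. P is now [[6]].
Step i=1: Q has 1 at row 1, column 1; remove that cell from P, ejecting 6. So w(1) = 6. P is now [].

So w = 6 3 7 5 4 1 2.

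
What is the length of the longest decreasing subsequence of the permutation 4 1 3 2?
3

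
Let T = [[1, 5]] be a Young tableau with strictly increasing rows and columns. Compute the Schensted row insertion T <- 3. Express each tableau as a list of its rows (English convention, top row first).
In row 1, 3 replaces 5 (the leftmost entry greater than 3); 5 is bumped to row 2. 5 starts a new row 2. The new tableau is [[1, 3], [5]].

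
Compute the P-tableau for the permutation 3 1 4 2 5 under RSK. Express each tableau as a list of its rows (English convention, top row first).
P = [[1, 2, 5], [3, 4]]

Insert 3: appended to row 1. P = [[3]].
Insert 1: 1 bumps 3 from row 1; 3 starts row 2. P = [[1], [3]].
Insert 4: appended to row 1. P = [[1, 4], [3]].
Insert 2: 2 bumps 4 from row 1; 4 appends to row 2. P = [[1, 2], [3, 4]].
Insert 5: appended to row 1. P = [[1, 2, 5], [3, 4]].

So P = [[1, 2, 5], [3, 4]].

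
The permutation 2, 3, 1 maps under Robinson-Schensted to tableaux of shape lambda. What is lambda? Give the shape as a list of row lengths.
[2, 1]

Row-insert each entry into an empty tableau.

After inserting 2: P = [[2]].
After inserting 3: P = [[2, 3]].
After inserting 1: P = [[1, 3], [2]].

The final insertion tableau P = [[1, 3], [2]] has shape [2, 1].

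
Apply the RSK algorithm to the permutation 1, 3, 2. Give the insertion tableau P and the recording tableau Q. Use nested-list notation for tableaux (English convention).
Insert each entry of the permutation into P by Schensted row insertion, recording in Q the position of each new cell.

After inserting 1: P = [[1]].
After inserting 3: P = [[1, 3]].
After inserting 2: P = [[1, 2], [3]].

So P = [[1, 2], [3]], Q = [[1, 2], [3]].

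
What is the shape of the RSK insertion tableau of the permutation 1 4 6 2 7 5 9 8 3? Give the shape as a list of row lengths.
Row-insert each entry into an empty tableau.

After inserting 1: P = [[1]].
After inserting 4: P = [[1, 4]].
After inserting 6: P = [[1, 4, 6]].
After inserting 2: P = [[1, 2, 6], [4]].
After inserting 7: P = [[1, 2, 6, 7], [4]].
After inserting 5: P = [[1, 2, 5, 7], [4, 6]].
After inserting 9: P = [[1, 2, 5, 7, 9], [4, 6]].
After inserting 8: P = [[1, 2, 5, 7, 8], [4, 6, 9]].
After inserting 3: P = [[1, 2, 3, 7, 8], [4, 5, 9], [6]].

The final insertion tableau P = [[1, 2, 3, 7, 8], [4, 5, 9], [6]] has shape [5, 3, 1].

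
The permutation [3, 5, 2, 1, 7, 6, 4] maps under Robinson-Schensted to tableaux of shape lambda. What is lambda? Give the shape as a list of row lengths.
[3, 2, 2]

Row-insert each entry into an empty tableau.

After inserting 3: P = [[3]].
After inserting 5: P = [[3, 5]].
After inserting 2: P = [[2, 5], [3]].
After inserting 1: P = [[1, 5], [2], [3]].
After inserting 7: P = [[1, 5, 7], [2], [3]].
After inserting 6: P = [[1, 5, 6], [2, 7], [3]].
After inserting 4: P = [[1, 4, 6], [2, 5], [3, 7]].

The final insertion tableau P = [[1, 4, 6], [2, 5], [3, 7]] has shape [3, 2, 2].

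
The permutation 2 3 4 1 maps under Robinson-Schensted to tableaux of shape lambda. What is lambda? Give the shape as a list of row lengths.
RSK row insertion gives P = [[1, 3, 4], [2]], which has shape [3, 1].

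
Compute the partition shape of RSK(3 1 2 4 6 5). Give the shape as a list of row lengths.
RSK row insertion gives P = [[1, 2, 4, 5], [3, 6]], which has shape [4, 2].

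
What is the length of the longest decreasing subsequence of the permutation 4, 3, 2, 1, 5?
4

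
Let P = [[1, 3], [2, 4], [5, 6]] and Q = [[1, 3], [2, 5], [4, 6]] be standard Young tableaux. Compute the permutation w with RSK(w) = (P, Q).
5 2 6 1 4 3

Reverse the RSK construction: for i from n down to 1, find the cell of Q containing i, remove the entry at that cell from P, and reverse-bump it up through P; the value ejected from row 1 is w(i).

Step i=6: Q has 6 at row 3, column 2; remove 6 from row 3 of P and reverse-bump: 6 enters row 2 and ejects 4; 4 enters row 1 and ejects 3. So w(6) = 3. P is now [[1, 4], [2, 6], [5]].
Step i=5: Q has 5 at row 2, column 2; remove 6 from row 2 of P and reverse-bump: 6 enters row 1 and ejects 4. So w(5) = 4. P is now [[1, 6], [2], [5]].
Step i=4: Q has 4 at row 3, column 1; remove 5 from row 3 of P and reverse-bump: 5 enters row 2 and ejects 2; 2 enters row 1 and ejects 1. So w(4) = 1. P is now [[2, 6], [5]].
Step i=3: Q has 3 at row 1, column 2; remove that cell from P, ejecting 6. So w(3) = 6. P is now [[2], [5]].
Step i=2: Q has 2 at row 2, column 1; remove 5 from row 2 of P and reverse-bump: 5 enters row 1 and ejects 2. So w(2) = 2. P is now [[5]].
Step i=1: Q has 1 at row 1, column 1; remove that cell from P, ejecting 5. So w(1) = 5. P is now [].

So w = 5 2 6 1 4 3.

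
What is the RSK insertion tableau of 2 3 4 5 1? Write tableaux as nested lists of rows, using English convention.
P = [[1, 3, 4, 5], [2]]

Insert 2: appended to row 1. P = [[2]].
Insert 3: appended to row 1. P = [[2, 3]].
Insert 4: appended to row 1. P = [[2, 3, 4]].
Insert 5: appended to row 1. P = [[2, 3, 4, 5]].
Insert 1: 1 bumps 2 from row 1; 2 starts row 2. P = [[1, 3, 4, 5], [2]].

So P = [[1, 3, 4, 5], [2]].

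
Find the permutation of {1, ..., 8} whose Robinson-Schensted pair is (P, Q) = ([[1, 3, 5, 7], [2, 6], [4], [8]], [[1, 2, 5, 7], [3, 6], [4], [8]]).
Reverse the RSK construction: for i from n down to 1, find the cell of Q containing i, remove the entry at that cell from P, and reverse-bump it up through P; the value ejected from row 1 is w(i).

Step i=8: Q has 8 at row 4, column 1; remove 8 from row 4 of P and reverse-bump: 8 enters row 3 and ejects 4; 4 enters row 2 and ejects 2; 2 enters row 1 and ejects 1. So w(8) = 1. P is now [[2, 3, 5, 7], [4, 6], [8]].
Step i=7: Q has 7 at row 1, column 4; remove that cell from P, ejecting 7. So w(7) = 7. P is now [[2, 3, 5], [4, 6], [8]].
Step i=6: Q has 6 at row 2, column 2; remove 6 from row 2 of P and reverse-bump: 6 enters row 1 and ejects 5. So w(6) = 5. P is now [[2, 3, 6], [4], [8]].
Step i=5: Q has 5 at row 1, column 3; remove that cell from P, ejecting 6. So w(5) = 6. P is now [[2, 3], [4], [8]].
Step i=4: Q has 4 at row 3, column 1; remove 8 from row 3 of P and reverse-bump: 8 enters row 2 and ejects 4; 4 enters row 1 and ejects 3. So w(4) = 3. P is now [[2, 4], [8]].
Step i=3: Q has 3 at row 2, column 1; remove 8 from row 2 of P and reverse-bump: 8 enters row 1 and ejects 4. So w(3) = 4. P is now [[2, 8]].
Step i=2: Q has 2 at row 1, column 2; remove that cell from P, ejecting 8. So w(2) = 8. P is now [[2]].
Step i=1: Q has 1 at row 1, column 1; remove that cell from P, ejecting 2. So w(1) = 2. P is now [].

So w = 2 8 4 3 6 5 7 1.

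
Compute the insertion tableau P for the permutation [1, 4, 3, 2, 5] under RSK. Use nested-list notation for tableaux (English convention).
P = [[1, 2, 5], [3], [4]]

Insert 1: appended to row 1. P = [[1]].
Insert 4: appended to row 1. P = [[1, 4]].
Insert 3: 3 bumps 4 from row 1; 4 starts row 2. P = [[1, 3], [4]].
Insert 2: 2 bumps 3 from row 1; 3 bumps 4 from row 2; 4 starts row 3. P = [[1, 2], [3], [4]].
Insert 5: appended to row 1. P = [[1, 2, 5], [3], [4]].

So P = [[1, 2, 5], [3], [4]].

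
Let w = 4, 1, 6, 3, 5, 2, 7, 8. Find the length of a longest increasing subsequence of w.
5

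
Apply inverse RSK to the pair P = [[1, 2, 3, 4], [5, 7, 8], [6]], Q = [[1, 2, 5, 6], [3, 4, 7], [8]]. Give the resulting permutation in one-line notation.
Reverse the RSK construction: for i from n down to 1, find the cell of Q containing i, remove the entry at that cell from P, and reverse-bump it up through P; the value ejected from row 1 is w(i).

Step i=8: Q has 8 at row 3, column 1; remove 6 from row 3 of P and reverse-bump: 6 enters row 2 and ejects 5; 5 enters row 1 and ejects 4. So w(8) = 4. P is now [[1, 2, 3, 5], [6, 7, 8]].
Step i=7: Q has 7 at row 2, column 3; remove 8 from row 2 of P and reverse-bump: 8 enters row 1 and ejects 5. So w(7) = 5. P is now [[1, 2, 3, 8], [6, 7]].
Step i=6: Q has 6 at row 1, column 4; remove that cell from P, ejecting 8. So w(6) = 8. P is now [[1, 2, 3], [6, 7]].
Step i=5: Q has 5 at row 1, column 3; remove that cell from P, ejecting 3. So w(5) = 3. P is now [[1, 2], [6, 7]].
Step i=4: Q has 4 at row 2, column 2; remove 7 from row 2 of P and reverse-bump: 7 enters row 1 and ejects 2. So w(4) = 2. P is now [[1, 7], [6]].
Step i=3: Q has 3 at row 2, column 1; remove 6 from row 2 of P and reverse-bump: 6 enters row 1 and ejects 1. So w(3) = 1. P is now [[6, 7]].
Step i=2: Q has 2 at row 1, column 2; remove that cell from P, ejecting 7. So w(2) = 7. P is now [[6]].
Step i=1: Q has 1 at row 1, column 1; remove that cell from P, ejecting 6. So w(1) = 6. P is now [].

So w = 6 7 1 2 3 8 5 4.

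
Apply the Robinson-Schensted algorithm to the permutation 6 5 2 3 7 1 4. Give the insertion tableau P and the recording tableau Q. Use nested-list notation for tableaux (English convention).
Insert each entry of the permutation into P by Schensted row insertion, recording in Q the position of each new cell.

Insert 6: appended to row 1. P = [[6]], Q = [[1]].
Insert 5: 5 bumps 6 from row 1; 6 starts row 2. P = [[5], [6]], Q = [[1], [2]].
Insert 2: 2 bumps 5 from row 1; 5 bumps 6 from row 2; 6 starts row 3. P = [[2], [5], [6]], Q = [[1], [2], [3]].
Insert 3: appended to row 1. P = [[2, 3], [5], [6]], Q = [[1, 4], [2], [3]].
Insert 7: appended to row 1. P = [[2, 3, 7], [5], [6]], Q = [[1, 4, 5], [2], [3]].
Insert 1: 1 bumps 2 from row 1; 2 bumps 5 from row 2; 5 bumps 6 from row 3; 6 starts row 4. P = [[1, 3, 7], [2], [5], [6]], Q = [[1, 4, 5], [2], [3], [6]].
Insert 4: 4 bumps 7 from row 1; 7 appends to row 2. P = [[1, 3, 4], [2, 7], [5], [6]], Q = [[1, 4, 5], [2, 7], [3], [6]].

So P = [[1, 3, 4], [2, 7], [5], [6]], Q = [[1, 4, 5], [2, 7], [3], [6]].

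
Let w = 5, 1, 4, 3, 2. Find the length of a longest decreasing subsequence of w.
4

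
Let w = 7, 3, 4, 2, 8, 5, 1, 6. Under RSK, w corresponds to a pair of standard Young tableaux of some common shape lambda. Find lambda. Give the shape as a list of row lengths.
Row-insert each entry into an empty tableau.

After inserting 7: P = [[7]].
After inserting 3: P = [[3], [7]].
After inserting 4: P = [[3, 4], [7]].
After inserting 2: P = [[2, 4], [3], [7]].
After inserting 8: P = [[2, 4, 8], [3], [7]].
After inserting 5: P = [[2, 4, 5], [3, 8], [7]].
After inserting 1: P = [[1, 4, 5], [2, 8], [3], [7]].
After inserting 6: P = [[1, 4, 5, 6], [2, 8], [3], [7]].

The final insertion tableau P = [[1, 4, 5, 6], [2, 8], [3], [7]] has shape [4, 2, 1, 1].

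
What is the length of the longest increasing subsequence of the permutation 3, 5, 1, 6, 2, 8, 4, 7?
4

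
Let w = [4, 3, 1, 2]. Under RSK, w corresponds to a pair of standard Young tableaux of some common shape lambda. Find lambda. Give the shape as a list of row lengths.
[2, 1, 1]

Row-insert each entry into an empty tableau.

After inserting 4: P = [[4]].
After inserting 3: P = [[3], [4]].
After inserting 1: P = [[1], [3], [4]].
After inserting 2: P = [[1, 2], [3], [4]].

The final insertion tableau P = [[1, 2], [3], [4]] has shape [2, 1, 1].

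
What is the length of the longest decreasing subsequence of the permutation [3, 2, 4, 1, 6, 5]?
3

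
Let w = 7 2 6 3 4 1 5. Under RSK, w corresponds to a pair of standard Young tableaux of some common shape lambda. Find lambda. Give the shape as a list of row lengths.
Row-insert each entry into an empty tableau.

After inserting 7: P = [[7]].
After inserting 2: P = [[2], [7]].
After inserting 6: P = [[2, 6], [7]].
After inserting 3: P = [[2, 3], [6], [7]].
After inserting 4: P = [[2, 3, 4], [6], [7]].
After inserting 1: P = [[1, 3, 4], [2], [6], [7]].
After inserting 5: P = [[1, 3, 4, 5], [2], [6], [7]].

The final insertion tableau P = [[1, 3, 4, 5], [2], [6], [7]] has shape [4, 1, 1, 1].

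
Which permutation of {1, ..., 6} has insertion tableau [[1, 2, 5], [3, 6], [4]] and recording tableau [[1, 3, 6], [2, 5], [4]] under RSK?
Reverse the RSK construction: for i from n down to 1, find the cell of Q containing i, remove the entry at that cell from P, and reverse-bump it up through P; the value ejected from row 1 is w(i).

Step i=6: Q has 6 at row 1, column 3; remove that cell from P, ejecting 5. So w(6) = 5. P is now [[1, 2], [3, 6], [4]].
Step i=5: Q has 5 at row 2, column 2; remove 6 from row 2 of P and reverse-bump: 6 enters row 1 and ejects 2. So w(5) = 2. P is now [[1, 6], [3], [4]].
Step i=4: Q has 4 at row 3, column 1; remove 4 from row 3 of P and reverse-bump: 4 enters row 2 and ejects 3; 3 enters row 1 and ejects 1. So w(4) = 1. P is now [[3, 6], [4]].
Step i=3: Q has 3 at row 1, column 2; remove that cell from P, ejecting 6. So w(3) = 6. P is now [[3], [4]].
Step i=2: Q has 2 at row 2, column 1; remove 4 from row 2 of P and reverse-bump: 4 enters row 1 and ejects 3. So w(2) = 3. P is now [[4]].
Step i=1: Q has 1 at row 1, column 1; remove that cell from P, ejecting 4. So w(1) = 4. P is now [].

So w = 4 3 6 1 2 5.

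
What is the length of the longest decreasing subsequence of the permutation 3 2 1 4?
3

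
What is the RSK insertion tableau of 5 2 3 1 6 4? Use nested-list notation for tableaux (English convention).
Insert 5: appended to row 1. P = [[5]].
Insert 2: 2 bumps 5 from row 1; 5 starts row 2. P = [[2], [5]].
Insert 3: appended to row 1. P = [[2, 3], [5]].
Insert 1: 1 bumps 2 from row 1; 2 bumps 5 from row 2; 5 starts row 3. P = [[1, 3], [2], [5]].
Insert 6: appended to row 1. P = [[1, 3, 6], [2], [5]].
Insert 4: 4 bumps 6 from row 1; 6 appends to row 2. P = [[1, 3, 4], [2, 6], [5]].

So P = [[1, 3, 4], [2, 6], [5]].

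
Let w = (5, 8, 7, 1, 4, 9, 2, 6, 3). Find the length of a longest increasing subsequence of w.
3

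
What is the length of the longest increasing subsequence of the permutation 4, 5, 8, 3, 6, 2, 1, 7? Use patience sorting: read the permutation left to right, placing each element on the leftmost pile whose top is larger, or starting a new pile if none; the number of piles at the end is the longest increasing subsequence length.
4

4: new pile. tops = [4]
5: new pile. tops = [4, 5]
8: new pile. tops = [4, 5, 8]
3: onto pile 1 (replacing 4). tops = [3, 5, 8]
6: onto pile 3 (replacing 8). tops = [3, 5, 6]
2: onto pile 1 (replacing 3). tops = [2, 5, 6]
1: onto pile 1 (replacing 2). tops = [1, 5, 6]
7: new pile. tops = [1, 5, 6, 7]

4 piles, so the longest increasing subsequence has length 4.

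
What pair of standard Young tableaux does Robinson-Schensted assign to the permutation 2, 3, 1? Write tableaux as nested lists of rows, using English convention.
P = [[1, 3], [2]], Q = [[1, 2], [3]]

Insert each entry of the permutation into P by Schensted row insertion, recording in Q the position of each new cell.

Insert 2: appended to row 1. P = [[2]].
Insert 3: appended to row 1. P = [[2, 3]].
Insert 1: 1 bumps 2 from row 1; 2 starts row 2. P = [[1, 3], [2]].

So P = [[1, 3], [2]], Q = [[1, 2], [3]].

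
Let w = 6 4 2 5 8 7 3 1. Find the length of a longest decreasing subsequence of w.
4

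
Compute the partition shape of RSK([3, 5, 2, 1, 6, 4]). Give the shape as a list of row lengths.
[3, 2, 1]

Row-insert each entry into an empty tableau.

After inserting 3: P = [[3]].
After inserting 5: P = [[3, 5]].
After inserting 2: P = [[2, 5], [3]].
After inserting 1: P = [[1, 5], [2], [3]].
After inserting 6: P = [[1, 5, 6], [2], [3]].
After inserting 4: P = [[1, 4, 6], [2, 5], [3]].

The final insertion tableau P = [[1, 4, 6], [2, 5], [3]] has shape [3, 2, 1].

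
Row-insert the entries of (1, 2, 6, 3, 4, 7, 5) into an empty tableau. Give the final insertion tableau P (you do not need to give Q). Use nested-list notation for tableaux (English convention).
P = [[1, 2, 3, 4, 5], [6, 7]]

Insert 1: appended to row 1. P = [[1]].
Insert 2: appended to row 1. P = [[1, 2]].
Insert 6: appended to row 1. P = [[1, 2, 6]].
Insert 3: 3 bumps 6 from row 1; 6 starts row 2. P = [[1, 2, 3], [6]].
Insert 4: appended to row 1. P = [[1, 2, 3, 4], [6]].
Insert 7: appended to row 1. P = [[1, 2, 3, 4, 7], [6]].
Insert 5: 5 bumps 7 from row 1; 7 appends to row 2. P = [[1, 2, 3, 4, 5], [6, 7]].

So P = [[1, 2, 3, 4, 5], [6, 7]].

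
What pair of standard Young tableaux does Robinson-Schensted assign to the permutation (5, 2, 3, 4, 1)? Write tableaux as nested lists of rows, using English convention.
Insert each entry of the permutation into P by Schensted row insertion, recording in Q the position of each new cell.

Insert 5: appended to row 1. P = [[5]].
Insert 2: 2 bumps 5 from row 1; 5 starts row 2. P = [[2], [5]].
Insert 3: appended to row 1. P = [[2, 3], [5]].
Insert 4: appended to row 1. P = [[2, 3, 4], [5]].
Insert 1: 1 bumps 2 from row 1; 2 bumps 5 from row 2; 5 starts row 3. P = [[1, 3, 4], [2], [5]].

So P = [[1, 3, 4], [2], [5]], Q = [[1, 3, 4], [2], [5]].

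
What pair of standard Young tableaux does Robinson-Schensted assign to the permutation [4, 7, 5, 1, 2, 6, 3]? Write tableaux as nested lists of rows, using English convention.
P = [[1, 2, 3], [4, 5, 6], [7]], Q = [[1, 2, 6], [3, 5, 7], [4]]

Insert each entry of the permutation into P by Schensted row insertion, recording in Q the position of each new cell.

Insert 4: appended to row 1. P = [[4]].
Insert 7: appended to row 1. P = [[4, 7]].
Insert 5: 5 bumps 7 from row 1; 7 starts row 2. P = [[4, 5], [7]].
Insert 1: 1 bumps 4 from row 1; 4 bumps 7 from row 2; 7 starts row 3. P = [[1, 5], [4], [7]].
Insert 2: 2 bumps 5 from row 1; 5 appends to row 2. P = [[1, 2], [4, 5], [7]].
Insert 6: appended to row 1. P = [[1, 2, 6], [4, 5], [7]].
Insert 3: 3 bumps 6 from row 1; 6 appends to row 2. P = [[1, 2, 3], [4, 5, 6], [7]].

So P = [[1, 2, 3], [4, 5, 6], [7]], Q = [[1, 2, 6], [3, 5, 7], [4]].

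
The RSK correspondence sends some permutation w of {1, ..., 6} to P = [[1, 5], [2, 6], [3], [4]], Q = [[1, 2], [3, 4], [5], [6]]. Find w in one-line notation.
4 6 3 5 2 1

Reverse the RSK construction: for i from n down to 1, find the cell of Q containing i, remove the entry at that cell from P, and reverse-bump it up through P; the value ejected from row 1 is w(i).

Step i=6: Q has 6 at row 4, column 1; remove 4 from row 4 of P and reverse-bump: 4 enters row 3 and ejects 3; 3 enters row 2 and ejects 2; 2 enters row 1 and ejects 1. So w(6) = 1. P is now [[2, 5], [3, 6], [4]].
Step i=5: Q has 5 at row 3, column 1; remove 4 from row 3 of P and reverse-bump: 4 enters row 2 and ejects 3; 3 enters row 1 and ejects 2. So w(5) = 2. P is now [[3, 5], [4, 6]].
Step i=4: Q has 4 at row 2, column 2; remove 6 from row 2 of P and reverse-bump: 6 enters row 1 and ejects 5. So w(4) = 5. P is now [[3, 6], [4]].
Step i=3: Q has 3 at row 2, column 1; remove 4 from row 2 of P and reverse-bump: 4 enters row 1 and ejects 3. So w(3) = 3. P is now [[4, 6]].
Step i=2: Q has 2 at row 1, column 2; remove that cell from P, ejecting 6. So w(2) = 6. P is now [[4]].
Step i=1: Q has 1 at row 1, column 1; remove that cell from P, ejecting 4. So w(1) = 4. P is now [].

So w = 4 6 3 5 2 1.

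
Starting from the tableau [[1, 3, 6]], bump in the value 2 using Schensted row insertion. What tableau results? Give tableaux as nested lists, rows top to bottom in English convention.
In row 1, 2 replaces 3 (the leftmost entry greater than 2); 3 is bumped to row 2. 3 starts a new row 2. The new tableau is [[1, 2, 6], [3]].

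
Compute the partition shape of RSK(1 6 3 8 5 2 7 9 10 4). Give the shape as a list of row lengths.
Row-insert each entry into an empty tableau.

After inserting 1: P = [[1]].
After inserting 6: P = [[1, 6]].
After inserting 3: P = [[1, 3], [6]].
After inserting 8: P = [[1, 3, 8], [6]].
After inserting 5: P = [[1, 3, 5], [6, 8]].
After inserting 2: P = [[1, 2, 5], [3, 8], [6]].
After inserting 7: P = [[1, 2, 5, 7], [3, 8], [6]].
After inserting 9: P = [[1, 2, 5, 7, 9], [3, 8], [6]].
After inserting 10: P = [[1, 2, 5, 7, 9, 10], [3, 8], [6]].
After inserting 4: P = [[1, 2, 4, 7, 9, 10], [3, 5], [6, 8]].

The final insertion tableau P = [[1, 2, 4, 7, 9, 10], [3, 5], [6, 8]] has shape [6, 2, 2].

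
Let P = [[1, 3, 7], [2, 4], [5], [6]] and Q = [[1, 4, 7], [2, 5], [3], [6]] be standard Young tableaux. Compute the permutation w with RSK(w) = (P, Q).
6 2 1 5 4 3 7

Reverse RSK: for i = n, n-1, ..., 1, locate i in Q, remove the corresponding corner cell from P, and reverse-bump its entry up through P; the value ejected from row 1 is w(i).

So w = 6 2 1 5 4 3 7.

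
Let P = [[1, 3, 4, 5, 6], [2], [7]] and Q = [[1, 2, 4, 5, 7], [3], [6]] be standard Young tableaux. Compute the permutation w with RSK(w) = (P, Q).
2 7 3 4 5 1 6

Reverse the RSK construction: for i from n down to 1, find the cell of Q containing i, remove the entry at that cell from P, and reverse-bump it up through P; the value ejected from row 1 is w(i).

Step i=7: Q has 7 at row 1, column 5; remove that cell from P, ejecting 6. So w(7) = 6. P is now [[1, 3, 4, 5], [2], [7]].
Step i=6: Q has 6 at row 3, column 1; remove 7 from row 3 of P and reverse-bump: 7 enters row 2 and ejects 2; 2 enters row 1 and ejects 1. So w(6) = 1. P is now [[2, 3, 4, 5], [7]].
Step i=5: Q has 5 at row 1, column 4; remove that cell from P, ejecting 5. So w(5) = 5. P is now [[2, 3, 4], [7]].
Step i=4: Q has 4 at row 1, column 3; remove that cell from P, ejecting 4. So w(4) = 4. P is now [[2, 3], [7]].
Step i=3: Q has 3 at row 2, column 1; remove 7 from row 2 of P and reverse-bump: 7 enters row 1 and ejects 3. So w(3) = 3. P is now [[2, 7]].
Step i=2: Q has 2 at row 1, column 2; remove that cell from P, ejecting 7. So w(2) = 7. P is now [[2]].
Step i=1: Q has 1 at row 1, column 1; remove that cell from P, ejecting 2. So w(1) = 2. P is now [].

So w = 2 7 3 4 5 1 6.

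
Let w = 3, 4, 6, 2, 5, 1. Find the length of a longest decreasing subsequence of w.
3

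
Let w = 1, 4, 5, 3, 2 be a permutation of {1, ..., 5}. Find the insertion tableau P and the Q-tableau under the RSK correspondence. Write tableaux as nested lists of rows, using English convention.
Insert each entry of the permutation into P by Schensted row insertion, recording in Q the position of each new cell.

Insert 1: appended to row 1. P = [[1]].
Insert 4: appended to row 1. P = [[1, 4]].
Insert 5: appended to row 1. P = [[1, 4, 5]].
Insert 3: 3 bumps 4 from row 1; 4 starts row 2. P = [[1, 3, 5], [4]].
Insert 2: 2 bumps 3 from row 1; 3 bumps 4 from row 2; 4 starts row 3. P = [[1, 2, 5], [3], [4]].

So P = [[1, 2, 5], [3], [4]], Q = [[1, 2, 3], [4], [5]].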